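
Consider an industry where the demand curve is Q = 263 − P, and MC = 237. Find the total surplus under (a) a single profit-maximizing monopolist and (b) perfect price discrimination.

Monopoly: TS = 253.5; Perfect PD: TS = 338

Inverting demand: P = 263 − Q.
Monopoly sets MR = MC: 263 − 2Q = 237 ⇒ Q = 13, P = 263 − 13 = 250.
CS = ½·(263 − 250)·13 = 84.5; PS = (250 − 237)·13 = 169; TS = 253.5.
Under first-degree price discrimination the firm charges each unit its demand price and produces up to where P = MC, i.e. Q = 26. Consumer surplus is zero; producer surplus equals total surplus.
TS = 338 (equal to competitive TS).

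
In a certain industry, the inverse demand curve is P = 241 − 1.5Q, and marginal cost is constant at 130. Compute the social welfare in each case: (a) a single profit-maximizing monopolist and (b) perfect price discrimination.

Monopoly: TS = 3080.25; Perfect PD: TS = 4107

The monopolist equates marginal revenue to marginal cost: 241 − 3Q = 130, so Q = 37. From demand, P = 185.5.
CS = ½·(241 − 185.5)·37 = 1026.75; PS = (185.5 − 130)·37 = 2053.5; TS = 3080.25.
With perfect price discrimination, output is the efficient level Q = 74 (where demand meets MC), but every buyer pays their willingness to pay: CS = 0 and PS = total surplus.
TS = 4107 (equal to competitive TS).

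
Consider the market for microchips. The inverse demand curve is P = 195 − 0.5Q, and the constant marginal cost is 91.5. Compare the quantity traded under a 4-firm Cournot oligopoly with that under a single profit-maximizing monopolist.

Cournot: Q = 165.6; Monopoly: Q = 103.5

In a 4-firm Cournot equilibrium, symmetry and the first-order condition give q = (195 − 91.5)/(2.5) = 41.4. So Q = 165.6 and P = 112.2.
Monopoly sets MR = MC: 195 − Q = 91.5 ⇒ Q = 103.5, P = 195 − 0.5·103.5 = 143.25.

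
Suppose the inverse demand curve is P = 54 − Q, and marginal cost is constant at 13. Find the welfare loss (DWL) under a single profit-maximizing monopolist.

DWL = 210.125

Competitive firms price at marginal cost: P = 13, giving Q = 41.
A monopolist chooses Q where MR = MC. MR = 54 − 2Q; setting this equal to 13 gives Q = 20.5 and P = 33.5.
DWL is the triangle between Q = 20.5 and Q = 41: ½·(41 − 20.5)·(33.5 − 13) = 210.125.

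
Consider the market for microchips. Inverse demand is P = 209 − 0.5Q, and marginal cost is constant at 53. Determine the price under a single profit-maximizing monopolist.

P = 131

A monopolist chooses Q where MR = MC. MR = 209 − Q; setting this equal to 53 gives Q = 156 and P = 131.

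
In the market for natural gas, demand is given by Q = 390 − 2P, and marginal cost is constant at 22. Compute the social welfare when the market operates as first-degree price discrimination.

Inverting demand: P = 195 − 0.5Q.
With perfect price discrimination, output is the efficient level Q = 346 (where demand meets MC), but every buyer pays their willingness to pay: CS = 0 and PS = total surplus.
TS = 29929 (equal to competitive TS).

TS = 29929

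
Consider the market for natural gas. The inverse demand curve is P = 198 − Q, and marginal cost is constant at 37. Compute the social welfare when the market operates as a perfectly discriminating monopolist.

TS = 12960.5

Under first-degree price discrimination the firm charges each unit its demand price and produces up to where P = MC, i.e. Q = 161. Consumer surplus is zero; producer surplus equals total surplus.
TS = 12960.5 (equal to competitive TS).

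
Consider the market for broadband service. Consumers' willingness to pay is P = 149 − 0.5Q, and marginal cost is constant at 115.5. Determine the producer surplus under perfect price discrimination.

PS = 1122.25

A perfectly discriminating monopolist sells every unit with P(Q) ≥ MC(Q), so output equals the competitive quantity Q = 67. Each buyer pays their reservation price, so CS = 0 and the firm captures all surplus.
PS = ½·(149 − 115.5)·67 = 1122.25.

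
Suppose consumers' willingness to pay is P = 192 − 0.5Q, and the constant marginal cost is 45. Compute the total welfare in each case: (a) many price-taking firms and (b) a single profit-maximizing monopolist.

Competition: TS = 21609; Monopoly: TS = 16206.75

Under competition P = MC = 45, so Q = (192 − 45)/0.5 = 294.
CS = ½·(192 − 45)·294 = 21609; PS = (45 − 45)·294 = 0; TS = 21609.
Monopoly sets MR = MC: 192 − Q = 45 ⇒ Q = 147, P = 192 − 0.5·147 = 118.5.
CS = ½·(192 − 118.5)·147 = 5402.25; PS = (118.5 − 45)·147 = 10804.5; TS = 16206.75.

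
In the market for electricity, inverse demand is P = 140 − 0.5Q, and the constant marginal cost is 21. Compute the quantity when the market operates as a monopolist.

Q = 119

A monopolist chooses Q where MR = MC. MR = 140 − Q; setting this equal to 21 gives Q = 119 and P = 80.5.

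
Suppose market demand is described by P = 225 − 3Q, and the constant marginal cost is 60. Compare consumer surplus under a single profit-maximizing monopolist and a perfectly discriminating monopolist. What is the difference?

A monopolist chooses Q where MR = MC. MR = 225 − 6Q; setting this equal to 60 gives Q = 27.5 and P = 142.5.
CS = ½·(225 − 142.5)·27.5 = 1134.375.
A perfectly discriminating monopolist sells every unit with P(Q) ≥ MC(Q), so output equals the competitive quantity Q = 55. Each buyer pays their reservation price, so CS = 0 and the firm captures all surplus.
CS = 0.
Change in consumer surplus: 0 − 1134.375 = −1134.375.

Consumer surplus falls by 1134.375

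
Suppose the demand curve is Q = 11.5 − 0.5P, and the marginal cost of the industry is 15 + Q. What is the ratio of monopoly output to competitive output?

Inverting demand: P = 23 − 2Q.
Monopoly sets MR = MC: 23 − 4Q = 15 + Q ⇒ Q = 1.6, P = 23 − 2·1.6 = 19.8.
Under competition P = MC: 23 − 2Q = 15 + Q ⇒ Q = 8/3, P = 53/3.
Ratio Q_m/Q_c = 1.6/(8/3) = 0.6.

Q_m/Q_c = 0.6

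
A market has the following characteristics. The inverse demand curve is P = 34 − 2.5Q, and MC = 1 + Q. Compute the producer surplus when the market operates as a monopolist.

Monopoly sets MR = MC: 34 − 5Q = 1 + Q ⇒ Q = 5.5, P = 34 − 2.5·5.5 = 20.25.
PS = P·Q − VC(Q) = 20.25·5.5 − (1·5.5 + ½·1·5.5²) = 90.75.

PS = 90.75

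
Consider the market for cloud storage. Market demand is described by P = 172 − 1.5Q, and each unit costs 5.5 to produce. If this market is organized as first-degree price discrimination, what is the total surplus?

TS = 9240.75

A perfectly discriminating monopolist sells every unit with P(Q) ≥ MC(Q), so output equals the competitive quantity Q = 111. Each buyer pays their reservation price, so CS = 0 and the firm captures all surplus.
TS = 9240.75 (equal to competitive TS).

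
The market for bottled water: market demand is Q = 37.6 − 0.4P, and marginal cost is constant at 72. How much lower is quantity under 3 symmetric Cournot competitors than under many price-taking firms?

Q falls by 2.2

Inverting demand: P = 94 − 2.5Q.
Under competition P = MC = 72, so Q = (94 − 72)/2.5 = 8.8.
In a 3-firm Cournot equilibrium, symmetry and the first-order condition give q = (94 − 72)/(10) = 2.2. So Q = 6.6 and P = 77.5.
Change in quantity: 6.6 − 8.8 = −2.2.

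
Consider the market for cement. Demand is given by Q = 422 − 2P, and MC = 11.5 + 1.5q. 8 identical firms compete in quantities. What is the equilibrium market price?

Inverting demand: P = 211 − 0.5Q.
With 8 symmetric Cournot firms, each firm's FOC gives 211 − 4.5q = 11.5 + 1.5q, so q = 33.25, Q = 8·33.25 = 266, and P = 78.

P = 78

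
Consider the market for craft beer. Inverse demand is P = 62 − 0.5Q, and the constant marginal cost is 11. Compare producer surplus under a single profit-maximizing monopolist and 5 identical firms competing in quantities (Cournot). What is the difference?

PS falls by 578

Monopoly sets MR = MC: 62 − Q = 11 ⇒ Q = 51, P = 62 − 0.5·51 = 36.5.
PS = (36.5 − 11)·51 = 1300.5.
In a 5-firm Cournot equilibrium, symmetry and the first-order condition give q = (62 − 11)/(3) = 17. So Q = 85 and P = 19.5.
PS = (19.5 − 11)·85 = 722.5.
Change in producer surplus: 722.5 − 1300.5 = −578.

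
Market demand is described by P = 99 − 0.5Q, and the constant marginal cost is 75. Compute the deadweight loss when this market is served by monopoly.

DWL = 144

Perfect competition: P = MC = 75, so 99 − 0.5Q = 75 and Q = 48.
The monopolist equates marginal revenue to marginal cost: 99 − Q = 75, so Q = 24. From demand, P = 87.
DWL is the triangle between Q = 24 and Q = 48: ½·(48 − 24)·(87 − 75) = 144.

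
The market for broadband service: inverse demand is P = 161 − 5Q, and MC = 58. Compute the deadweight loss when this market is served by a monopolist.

DWL = 265.225

Under competition P = MC = 58, so Q = (161 − 58)/5 = 20.6.
Monopoly sets MR = MC: 161 − 10Q = 58 ⇒ Q = 10.3, P = 161 − 5·10.3 = 109.5.
DWL is the triangle between Q = 10.3 and Q = 20.6: ½·(20.6 − 10.3)·(109.5 − 58) = 265.225.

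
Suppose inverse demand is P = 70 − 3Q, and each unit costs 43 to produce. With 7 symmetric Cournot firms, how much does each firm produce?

q_i = 1.125

Cournot with 7 identical firms: the symmetric best-response condition is 70 − 24q = 43. Each firm produces q = 1.125, total output Q = 7.875, price P = 46.375.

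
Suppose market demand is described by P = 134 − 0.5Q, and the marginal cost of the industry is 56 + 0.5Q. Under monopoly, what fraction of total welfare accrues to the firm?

PS/TS = 0.75

The monopolist equates marginal revenue to marginal cost: 134 − Q = 56 + 0.5Q, so Q = 52. From demand, P = 108.
CS = ½·(134 − 108)·52 = 676.
PS = P·Q − VC(Q) = 108·52 − (56·52 + ½·0.5·52²) = 2028.
Share captured = PS/TS = 2028/2704 = 0.75.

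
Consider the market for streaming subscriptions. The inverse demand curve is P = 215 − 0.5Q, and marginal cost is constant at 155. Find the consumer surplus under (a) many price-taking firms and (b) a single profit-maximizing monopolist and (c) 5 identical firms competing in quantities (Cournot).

Competition: CS = 3600; Monopoly: CS = 900; Cournot: CS = 2500

Under competition P = MC = 155, so Q = (215 − 155)/0.5 = 120.
CS = ½·(215 − 155)·120 = 3600.
A monopolist chooses Q where MR = MC. MR = 215 − Q; setting this equal to 155 gives Q = 60 and P = 185.
CS = ½·(215 − 185)·60 = 900.
In a 5-firm Cournot equilibrium, symmetry and the first-order condition give q = (215 − 155)/(3) = 20. So Q = 100 and P = 165.
CS = ½·(215 − 165)·100 = 2500.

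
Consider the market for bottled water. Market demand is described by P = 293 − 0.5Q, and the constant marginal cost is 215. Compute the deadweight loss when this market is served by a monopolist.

Competitive firms price at marginal cost: P = 215, giving Q = 156.
The monopolist equates marginal revenue to marginal cost: 293 − Q = 215, so Q = 78. From demand, P = 254.
DWL is the triangle between Q = 78 and Q = 156: ½·(156 − 78)·(254 − 215) = 1521.

DWL = 1521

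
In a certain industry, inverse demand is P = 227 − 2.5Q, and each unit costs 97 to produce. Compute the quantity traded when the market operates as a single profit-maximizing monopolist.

The monopolist equates marginal revenue to marginal cost: 227 − 5Q = 97, so Q = 26. From demand, P = 162.

Q = 26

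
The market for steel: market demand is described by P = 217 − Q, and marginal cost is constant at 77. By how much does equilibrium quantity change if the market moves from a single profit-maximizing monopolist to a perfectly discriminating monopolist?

Q rises by 70

Monopoly sets MR = MC: 217 − 2Q = 77 ⇒ Q = 70, P = 217 − 70 = 147.
Under first-degree price discrimination the firm charges each unit its demand price and produces up to where P = MC, i.e. Q = 140. Consumer surplus is zero; producer surplus equals total surplus.
Change in equilibrium quantity: 140 − 70 = 70.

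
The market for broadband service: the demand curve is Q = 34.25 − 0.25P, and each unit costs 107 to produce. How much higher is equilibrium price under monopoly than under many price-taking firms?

Inverting demand: P = 137 − 4Q.
Perfect competition: P = MC = 107, so 137 − 4Q = 107 and Q = 7.5.
A monopolist chooses Q where MR = MC. MR = 137 − 8Q; setting this equal to 107 gives Q = 3.75 and P = 122.
Change in equilibrium price: 122 − 107 = 15.

P rises by 15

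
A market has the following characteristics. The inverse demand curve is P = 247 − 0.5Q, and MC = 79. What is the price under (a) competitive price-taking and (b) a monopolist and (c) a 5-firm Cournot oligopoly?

Under competition P = MC = 79, so Q = (247 − 79)/0.5 = 336.
Monopoly sets MR = MC: 247 − Q = 79 ⇒ Q = 168, P = 247 − 0.5·168 = 163.
In a 5-firm Cournot equilibrium, symmetry and the first-order condition give q = (247 − 79)/(3) = 56. So Q = 280 and P = 107.

Competition: P = 79; Monopoly: P = 163; Cournot: P = 107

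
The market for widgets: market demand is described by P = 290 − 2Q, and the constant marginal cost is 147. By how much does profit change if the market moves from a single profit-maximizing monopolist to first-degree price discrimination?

The monopolist equates marginal revenue to marginal cost: 290 − 4Q = 147, so Q = 35.75. From demand, P = 218.5.
Profit = (218.5 − 147)·35.75 = 2556.125.
A perfectly discriminating monopolist sells every unit with P(Q) ≥ MC(Q), so output equals the competitive quantity Q = 71.5. Each buyer pays their reservation price, so CS = 0 and the firm captures all surplus.
PS equals the full surplus area, 5112.25. Profit = 5112.25 = 5112.25.
Change in profit: 5112.25 − 2556.125 = 2556.125.

π rises by 2556.125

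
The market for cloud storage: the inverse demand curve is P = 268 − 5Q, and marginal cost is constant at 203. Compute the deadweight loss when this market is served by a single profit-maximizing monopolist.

DWL = 105.625

Under competition P = MC = 203, so Q = (268 − 203)/5 = 13.
A monopolist chooses Q where MR = MC. MR = 268 − 10Q; setting this equal to 203 gives Q = 6.5 and P = 235.5.
DWL is the triangle between Q = 6.5 and Q = 13: ½·(13 − 6.5)·(235.5 − 203) = 105.625.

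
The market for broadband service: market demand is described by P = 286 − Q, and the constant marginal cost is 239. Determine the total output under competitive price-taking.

Q = 47

Under competition P = MC = 239, so Q = (286 − 239)/1 = 47.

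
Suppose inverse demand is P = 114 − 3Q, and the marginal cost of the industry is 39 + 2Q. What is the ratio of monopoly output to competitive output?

Q_m/Q_c = 0.625

A monopolist chooses Q where MR = MC. MR = 114 − 6Q; setting this equal to 39 + 2Q gives Q = 9.375 and P = 85.875.
Competitive equilibrium sets price equal to marginal cost: 114 − 3Q = 39 + 2Q, so Q = 15 and P = 69.
Ratio Q_m/Q_c = 9.375/15 = 0.625.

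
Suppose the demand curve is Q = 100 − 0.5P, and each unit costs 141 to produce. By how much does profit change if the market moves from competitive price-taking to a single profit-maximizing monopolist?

Inverting demand: P = 200 − 2Q.
Under competition P = MC = 141, so Q = (200 − 141)/2 = 29.5.
Profit = (141 − 141)·29.5 = 0.
The monopolist equates marginal revenue to marginal cost: 200 − 4Q = 141, so Q = 14.75. From demand, P = 170.5.
Profit = (170.5 − 141)·14.75 = 435.125.
Change in profit: 435.125 − 0 = 435.125.

π rises by 435.125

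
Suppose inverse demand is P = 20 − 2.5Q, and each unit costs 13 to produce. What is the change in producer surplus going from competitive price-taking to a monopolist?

Competitive firms price at marginal cost: P = 13, giving Q = 2.8.
PS = (13 − 13)·2.8 = 0.
The monopolist equates marginal revenue to marginal cost: 20 − 5Q = 13, so Q = 1.4. From demand, P = 16.5.
PS = (16.5 − 13)·1.4 = 4.9.
Change in producer surplus: 4.9 − 0 = 4.9.

Producer surplus rises by 4.9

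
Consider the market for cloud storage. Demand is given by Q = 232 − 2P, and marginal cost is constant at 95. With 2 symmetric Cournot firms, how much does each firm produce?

q_i = 14

Inverting demand: P = 116 − 0.5Q.
In a 2-firm Cournot equilibrium, symmetry and the first-order condition give q = (116 − 95)/(1.5) = 14. So Q = 28 and P = 102.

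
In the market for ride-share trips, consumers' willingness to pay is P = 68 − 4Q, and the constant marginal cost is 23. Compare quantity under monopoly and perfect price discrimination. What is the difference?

A monopolist chooses Q where MR = MC. MR = 68 − 8Q; setting this equal to 23 gives Q = 5.625 and P = 45.5.
With perfect price discrimination, output is the efficient level Q = 11.25 (where demand meets MC), but every buyer pays their willingness to pay: CS = 0 and PS = total surplus.
Change in quantity: 11.25 − 5.625 = 5.625.

Q rises by 5.625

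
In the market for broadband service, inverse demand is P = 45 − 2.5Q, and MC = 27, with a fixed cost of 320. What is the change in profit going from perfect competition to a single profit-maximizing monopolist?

Profit rises by 32.4

Under competition P = MC = 27, so Q = (45 − 27)/2.5 = 7.2.
Profit = (27 − 27)·7.2 − 320 = −320.
Monopoly sets MR = MC: 45 − 5Q = 27 ⇒ Q = 3.6, P = 45 − 2.5·3.6 = 36.
Profit = (36 − 27)·3.6 − 320 = −287.6.
Change in profit: −287.6 − −320 = 32.4.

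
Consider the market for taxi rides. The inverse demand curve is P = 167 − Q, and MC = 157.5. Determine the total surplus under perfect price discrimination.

TS = 45.125

With perfect price discrimination, output is the efficient level Q = 9.5 (where demand meets MC), but every buyer pays their willingness to pay: CS = 0 and PS = total surplus.
TS = 45.125 (equal to competitive TS).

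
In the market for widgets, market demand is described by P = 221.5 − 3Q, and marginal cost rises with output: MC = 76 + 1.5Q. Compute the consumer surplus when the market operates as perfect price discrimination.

Under first-degree price discrimination the firm charges each unit its demand price and produces up to where P = MC, i.e. Q = 97/3. Consumer surplus is zero; producer surplus equals total surplus.
CS = 0.

CS = 0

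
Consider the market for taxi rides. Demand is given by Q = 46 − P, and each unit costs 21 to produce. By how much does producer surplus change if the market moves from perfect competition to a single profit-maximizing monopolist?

Inverting demand: P = 46 − Q.
Competitive firms price at marginal cost: P = 21, giving Q = 25.
PS = (21 − 21)·25 = 0.
Monopoly sets MR = MC: 46 − 2Q = 21 ⇒ Q = 12.5, P = 46 − 12.5 = 33.5.
PS = (33.5 − 21)·12.5 = 156.25.
Change in producer surplus: 156.25 − 0 = 156.25.

PS rises by 156.25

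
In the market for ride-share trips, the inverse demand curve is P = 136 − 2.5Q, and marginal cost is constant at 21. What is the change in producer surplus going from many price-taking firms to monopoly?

Under competition P = MC = 21, so Q = (136 − 21)/2.5 = 46.
PS = (21 − 21)·46 = 0.
Monopoly sets MR = MC: 136 − 5Q = 21 ⇒ Q = 23, P = 136 − 2.5·23 = 78.5.
PS = (78.5 − 21)·23 = 1322.5.
Change in producer surplus: 1322.5 − 0 = 1322.5.

Producer surplus rises by 1322.5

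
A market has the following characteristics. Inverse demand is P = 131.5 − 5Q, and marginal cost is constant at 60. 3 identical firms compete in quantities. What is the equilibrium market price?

Cournot with 3 identical firms: the symmetric best-response condition is 131.5 − 20q = 60. Each firm produces q = 3.575, total output Q = 10.725, price P = 77.875.

P = 77.875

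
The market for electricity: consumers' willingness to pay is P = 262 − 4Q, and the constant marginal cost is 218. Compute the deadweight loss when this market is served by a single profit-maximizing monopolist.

Under competition P = MC = 218, so Q = (262 − 218)/4 = 11.
The monopolist equates marginal revenue to marginal cost: 262 − 8Q = 218, so Q = 5.5. From demand, P = 240.
DWL is the triangle between Q = 5.5 and Q = 11: ½·(11 − 5.5)·(240 − 218) = 60.5.

DWL = 60.5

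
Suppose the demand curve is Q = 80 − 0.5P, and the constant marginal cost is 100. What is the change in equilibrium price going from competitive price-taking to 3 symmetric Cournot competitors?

Equilibrium price rises by 15

Inverting demand: P = 160 − 2Q.
Under competition P = MC = 100, so Q = (160 − 100)/2 = 30.
With 3 symmetric Cournot firms, each firm's FOC gives 160 − 8q = 100, so q = 7.5, Q = 3·7.5 = 22.5, and P = 115.
Change in equilibrium price: 115 − 100 = 15.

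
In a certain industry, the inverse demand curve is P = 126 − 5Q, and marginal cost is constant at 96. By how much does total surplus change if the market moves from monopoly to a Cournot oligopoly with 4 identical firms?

TS rises by 18.9

A monopolist chooses Q where MR = MC. MR = 126 − 10Q; setting this equal to 96 gives Q = 3 and P = 111.
CS = ½·(126 − 111)·3 = 22.5; PS = (111 − 96)·3 = 45; TS = 67.5.
With 4 symmetric Cournot firms, each firm's FOC gives 126 − 25q = 96, so q = 1.2, Q = 4·1.2 = 4.8, and P = 102.
CS = ½·(126 − 102)·4.8 = 57.6; PS = (102 − 96)·4.8 = 28.8; TS = 86.4.
Change in total surplus: 86.4 − 67.5 = 18.9.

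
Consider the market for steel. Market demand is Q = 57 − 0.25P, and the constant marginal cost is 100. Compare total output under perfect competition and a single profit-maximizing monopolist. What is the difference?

Total output falls by 16

Inverting demand: P = 228 − 4Q.
Perfect competition: P = MC = 100, so 228 − 4Q = 100 and Q = 32.
Monopoly sets MR = MC: 228 − 8Q = 100 ⇒ Q = 16, P = 228 − 4·16 = 164.
Change in total output: 16 − 32 = −16.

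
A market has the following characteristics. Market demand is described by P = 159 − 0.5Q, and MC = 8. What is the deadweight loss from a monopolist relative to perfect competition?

Perfect competition: P = MC = 8, so 159 − 0.5Q = 8 and Q = 302.
A monopolist chooses Q where MR = MC. MR = 159 − Q; setting this equal to 8 gives Q = 151 and P = 83.5.
DWL is the triangle between Q = 151 and Q = 302: ½·(302 − 151)·(83.5 − 8) = 5700.25.

DWL = 5700.25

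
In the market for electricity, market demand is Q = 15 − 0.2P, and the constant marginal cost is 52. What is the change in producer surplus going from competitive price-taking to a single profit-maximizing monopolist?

Producer surplus rises by 26.45

Inverting demand: P = 75 − 5Q.
Under competition P = MC = 52, so Q = (75 − 52)/5 = 4.6.
PS = (52 − 52)·4.6 = 0.
Monopoly sets MR = MC: 75 − 10Q = 52 ⇒ Q = 2.3, P = 75 − 5·2.3 = 63.5.
PS = (63.5 − 52)·2.3 = 26.45.
Change in producer surplus: 26.45 − 0 = 26.45.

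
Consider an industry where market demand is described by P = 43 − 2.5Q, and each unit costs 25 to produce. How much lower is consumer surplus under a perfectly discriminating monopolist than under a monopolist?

The monopolist equates marginal revenue to marginal cost: 43 − 5Q = 25, so Q = 3.6. From demand, P = 34.
CS = ½·(43 − 34)·3.6 = 16.2.
With perfect price discrimination, output is the efficient level Q = 7.2 (where demand meets MC), but every buyer pays their willingness to pay: CS = 0 and PS = total surplus.
CS = 0.
Change in consumer surplus: 0 − 16.2 = −16.2.

Consumer surplus falls by 16.2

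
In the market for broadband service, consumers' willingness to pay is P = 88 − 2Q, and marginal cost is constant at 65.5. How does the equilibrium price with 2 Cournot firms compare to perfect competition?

With 2 symmetric Cournot firms, each firm's FOC gives 88 − 6q = 65.5, so q = 3.75, Q = 2·3.75 = 7.5, and P = 73.
Competitive firms price at marginal cost: P = 65.5, giving Q = 11.25.

Cournot: P = 73; Competition: P = 65.5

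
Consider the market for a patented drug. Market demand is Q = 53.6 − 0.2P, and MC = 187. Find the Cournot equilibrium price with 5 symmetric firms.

Inverting demand: P = 268 − 5Q.
In a 5-firm Cournot equilibrium, symmetry and the first-order condition give q = (268 − 187)/(30) = 2.7. So Q = 13.5 and P = 200.5.

P = 200.5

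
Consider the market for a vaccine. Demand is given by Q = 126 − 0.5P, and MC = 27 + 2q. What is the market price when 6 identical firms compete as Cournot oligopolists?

P = 83.25

Inverting demand: P = 252 − 2Q.
Cournot with 6 identical firms: the symmetric best-response condition is 252 − 14q = 27 + 2q. Each firm produces q = 225/16, total output Q = 84.375, price P = 83.25.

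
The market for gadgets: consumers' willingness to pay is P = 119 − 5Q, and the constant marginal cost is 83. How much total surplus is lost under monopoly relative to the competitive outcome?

DWL = 32.4

Competitive firms price at marginal cost: P = 83, giving Q = 7.2.
Monopoly sets MR = MC: 119 − 10Q = 83 ⇒ Q = 3.6, P = 119 − 5·3.6 = 101.
DWL is the triangle between Q = 3.6 and Q = 7.2: ½·(7.2 − 3.6)·(101 − 83) = 32.4.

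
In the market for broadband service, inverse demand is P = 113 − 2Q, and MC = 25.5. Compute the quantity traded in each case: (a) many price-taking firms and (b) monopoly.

Perfect competition: P = MC = 25.5, so 113 − 2Q = 25.5 and Q = 43.75.
Monopoly sets MR = MC: 113 − 4Q = 25.5 ⇒ Q = 21.875, P = 113 − 2·21.875 = 69.25.

Competition: Q = 43.75; Monopoly: Q = 21.875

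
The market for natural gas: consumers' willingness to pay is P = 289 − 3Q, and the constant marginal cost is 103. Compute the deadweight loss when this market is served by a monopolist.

DWL = 1441.5

Under competition P = MC = 103, so Q = (289 − 103)/3 = 62.
A monopolist chooses Q where MR = MC. MR = 289 − 6Q; setting this equal to 103 gives Q = 31 and P = 196.
DWL is the triangle between Q = 31 and Q = 62: ½·(62 − 31)·(196 − 103) = 1441.5.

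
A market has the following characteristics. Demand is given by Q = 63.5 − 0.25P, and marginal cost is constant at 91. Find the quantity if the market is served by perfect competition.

Inverting demand: P = 254 − 4Q.
Under competition P = MC = 91, so Q = (254 − 91)/4 = 40.75.

Q = 40.75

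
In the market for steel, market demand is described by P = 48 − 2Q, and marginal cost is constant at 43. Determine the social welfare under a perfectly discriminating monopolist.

TS = 6.25

A perfectly discriminating monopolist sells every unit with P(Q) ≥ MC(Q), so output equals the competitive quantity Q = 2.5. Each buyer pays their reservation price, so CS = 0 and the firm captures all surplus.
TS = 6.25 (equal to competitive TS).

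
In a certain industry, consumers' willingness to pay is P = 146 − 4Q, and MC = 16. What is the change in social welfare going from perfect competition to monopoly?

Competitive firms price at marginal cost: P = 16, giving Q = 32.5.
CS = ½·(146 − 16)·32.5 = 2112.5; PS = (16 − 16)·32.5 = 0; TS = 2112.5.
A monopolist chooses Q where MR = MC. MR = 146 − 8Q; setting this equal to 16 gives Q = 16.25 and P = 81.
CS = ½·(146 − 81)·16.25 = 528.125; PS = (81 − 16)·16.25 = 1056.25; TS = 1584.375.
Change in social welfare: 1584.375 − 2112.5 = −528.125.

Social welfare falls by 528.125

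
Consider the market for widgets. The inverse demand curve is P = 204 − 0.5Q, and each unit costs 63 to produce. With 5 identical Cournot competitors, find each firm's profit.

In a 5-firm Cournot equilibrium, symmetry and the first-order condition give q = (204 − 63)/(3) = 47. So Q = 235 and P = 86.5.
Each firm's profit = (86.5 − 63)·47 = 1104.5.

π_i = 1104.5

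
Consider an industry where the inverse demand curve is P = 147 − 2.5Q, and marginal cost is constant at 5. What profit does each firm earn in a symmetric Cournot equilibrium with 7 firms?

In a 7-firm Cournot equilibrium, symmetry and the first-order condition give q = (147 − 5)/(20) = 7.1. So Q = 49.7 and P = 22.75.
Each firm's profit = (22.75 − 5)·7.1 = 126.025.

π_i = 126.025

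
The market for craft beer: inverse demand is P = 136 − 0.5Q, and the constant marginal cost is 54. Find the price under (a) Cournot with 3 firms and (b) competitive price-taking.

Cournot with 3 identical firms: the symmetric best-response condition is 136 − 2q = 54. Each firm produces q = 41, total output Q = 123, price P = 74.5.
Perfect competition: P = MC = 54, so 136 − 0.5Q = 54 and Q = 164.

Cournot: P = 74.5; Competition: P = 54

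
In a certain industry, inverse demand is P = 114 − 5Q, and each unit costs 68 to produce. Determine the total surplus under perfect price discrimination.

TS = 211.6

Under first-degree price discrimination the firm charges each unit its demand price and produces up to where P = MC, i.e. Q = 9.2. Consumer surplus is zero; producer surplus equals total surplus.
TS = 211.6 (equal to competitive TS).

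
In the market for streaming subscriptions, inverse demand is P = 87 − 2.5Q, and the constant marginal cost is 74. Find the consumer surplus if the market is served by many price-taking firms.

CS = 33.8

Competitive firms price at marginal cost: P = 74, giving Q = 5.2.
CS = ½·(87 − 74)·5.2 = 33.8.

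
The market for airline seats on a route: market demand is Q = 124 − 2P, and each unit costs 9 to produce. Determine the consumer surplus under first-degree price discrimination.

CS = 0

Inverting demand: P = 62 − 0.5Q.
A perfectly discriminating monopolist sells every unit with P(Q) ≥ MC(Q), so output equals the competitive quantity Q = 106. Each buyer pays their reservation price, so CS = 0 and the firm captures all surplus.
CS = 0.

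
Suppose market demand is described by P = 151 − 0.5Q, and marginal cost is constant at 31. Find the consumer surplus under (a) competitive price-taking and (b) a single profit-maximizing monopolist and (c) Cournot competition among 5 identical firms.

Competitive firms price at marginal cost: P = 31, giving Q = 240.
CS = ½·(151 − 31)·240 = 14400.
Monopoly sets MR = MC: 151 − Q = 31 ⇒ Q = 120, P = 151 − 0.5·120 = 91.
CS = ½·(151 − 91)·120 = 3600.
With 5 symmetric Cournot firms, each firm's FOC gives 151 − 3q = 31, so q = 40, Q = 5·40 = 200, and P = 51.
CS = ½·(151 − 51)·200 = 10000.

Competition: CS = 14400; Monopoly: CS = 3600; Cournot: CS = 10000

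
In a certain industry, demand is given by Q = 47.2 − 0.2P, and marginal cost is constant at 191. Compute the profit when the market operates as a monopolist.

Profit = 101.25

Inverting demand: P = 236 − 5Q.
A monopolist chooses Q where MR = MC. MR = 236 − 10Q; setting this equal to 191 gives Q = 4.5 and P = 213.5.
Profit = (213.5 − 191)·4.5 = 101.25.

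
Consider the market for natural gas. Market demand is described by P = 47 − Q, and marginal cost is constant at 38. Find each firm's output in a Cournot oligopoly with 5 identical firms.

q_i = 1.5

In a 5-firm Cournot equilibrium, symmetry and the first-order condition give q = (47 − 38)/(6) = 1.5. So Q = 7.5 and P = 39.5.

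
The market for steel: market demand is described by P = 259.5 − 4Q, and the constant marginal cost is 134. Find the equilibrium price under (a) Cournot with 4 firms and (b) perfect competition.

Cournot with 4 identical firms: the symmetric best-response condition is 259.5 − 20q = 134. Each firm produces q = 6.275, total output Q = 25.1, price P = 159.1.
Under competition P = MC = 134, so Q = (259.5 − 134)/4 = 31.375.

Cournot: P = 159.1; Competition: P = 134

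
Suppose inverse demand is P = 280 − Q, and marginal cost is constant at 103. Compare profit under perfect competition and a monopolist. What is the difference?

Profit rises by 7832.25

Under competition P = MC = 103, so Q = (280 − 103)/1 = 177.
Profit = (103 − 103)·177 = 0.
A monopolist chooses Q where MR = MC. MR = 280 − 2Q; setting this equal to 103 gives Q = 88.5 and P = 191.5.
Profit = (191.5 − 103)·88.5 = 7832.25.
Change in profit: 7832.25 − 0 = 7832.25.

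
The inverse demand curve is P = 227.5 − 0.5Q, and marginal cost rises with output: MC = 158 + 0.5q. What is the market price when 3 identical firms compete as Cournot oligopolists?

Cournot with 3 identical firms: the symmetric best-response condition is 227.5 − 2q = 158 + 0.5q. Each firm produces q = 27.8, total output Q = 83.4, price P = 185.8.

P = 185.8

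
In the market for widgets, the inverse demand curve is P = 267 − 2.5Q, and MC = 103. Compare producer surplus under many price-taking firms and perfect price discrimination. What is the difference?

Producer surplus rises by 5379.2

Under competition P = MC = 103, so Q = (267 − 103)/2.5 = 65.6.
PS = (103 − 103)·65.6 = 0.
With perfect price discrimination, output is the efficient level Q = 65.6 (where demand meets MC), but every buyer pays their willingness to pay: CS = 0 and PS = total surplus.
PS = ½·(267 − 103)·65.6 = 5379.2.
Change in producer surplus: 5379.2 − 0 = 5379.2.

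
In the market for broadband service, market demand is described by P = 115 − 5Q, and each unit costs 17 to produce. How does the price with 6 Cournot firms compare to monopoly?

Cournot: P = 31; Monopoly: P = 66

With 6 symmetric Cournot firms, each firm's FOC gives 115 − 35q = 17, so q = 2.8, Q = 6·2.8 = 16.8, and P = 31.
Monopoly sets MR = MC: 115 − 10Q = 17 ⇒ Q = 9.8, P = 115 − 5·9.8 = 66.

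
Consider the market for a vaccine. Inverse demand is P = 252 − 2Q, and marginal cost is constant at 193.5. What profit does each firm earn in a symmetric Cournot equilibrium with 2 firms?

Cournot with 2 identical firms: the symmetric best-response condition is 252 − 6q = 193.5. Each firm produces q = 9.75, total output Q = 19.5, price P = 213.
Each firm's profit = (213 − 193.5)·9.75 = 190.125.

π_i = 190.125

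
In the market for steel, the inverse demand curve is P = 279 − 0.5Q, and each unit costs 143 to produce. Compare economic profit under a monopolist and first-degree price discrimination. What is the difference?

The monopolist equates marginal revenue to marginal cost: 279 − Q = 143, so Q = 136. From demand, P = 211.
Profit = (211 − 143)·136 = 9248.
With perfect price discrimination, output is the efficient level Q = 272 (where demand meets MC), but every buyer pays their willingness to pay: CS = 0 and PS = total surplus.
PS equals the full surplus area, 18496. Profit = 18496 = 18496.
Change in economic profit: 18496 − 9248 = 9248.

Economic profit rises by 9248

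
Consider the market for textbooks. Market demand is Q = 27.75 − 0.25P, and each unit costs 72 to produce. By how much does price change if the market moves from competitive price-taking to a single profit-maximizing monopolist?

P rises by 19.5

Inverting demand: P = 111 − 4Q.
Under competition P = MC = 72, so Q = (111 − 72)/4 = 9.75.
Monopoly sets MR = MC: 111 − 8Q = 72 ⇒ Q = 4.875, P = 111 − 4·4.875 = 91.5.
Change in price: 91.5 − 72 = 19.5.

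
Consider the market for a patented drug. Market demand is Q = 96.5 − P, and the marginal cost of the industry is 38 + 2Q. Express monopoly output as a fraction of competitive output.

Q_m/Q_c = 0.75

Inverting demand: P = 96.5 − Q.
A monopolist chooses Q where MR = MC. MR = 96.5 − 2Q; setting this equal to 38 + 2Q gives Q = 14.625 and P = 81.875.
Competitive equilibrium sets price equal to marginal cost: 96.5 − Q = 38 + 2Q, so Q = 19.5 and P = 77.
Ratio Q_m/Q_c = 14.625/19.5 = 0.75.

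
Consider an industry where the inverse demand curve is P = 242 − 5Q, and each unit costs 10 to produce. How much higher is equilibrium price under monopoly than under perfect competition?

Equilibrium price rises by 116

Perfect competition: P = MC = 10, so 242 − 5Q = 10 and Q = 46.4.
The monopolist equates marginal revenue to marginal cost: 242 − 10Q = 10, so Q = 23.2. From demand, P = 126.
Change in equilibrium price: 126 − 10 = 116.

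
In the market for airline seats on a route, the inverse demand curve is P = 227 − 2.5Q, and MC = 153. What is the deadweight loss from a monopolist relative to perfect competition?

DWL = 273.8

Perfect competition: P = MC = 153, so 227 − 2.5Q = 153 and Q = 29.6.
A monopolist chooses Q where MR = MC. MR = 227 − 5Q; setting this equal to 153 gives Q = 14.8 and P = 190.
DWL is the triangle between Q = 14.8 and Q = 29.6: ½·(29.6 − 14.8)·(190 − 153) = 273.8.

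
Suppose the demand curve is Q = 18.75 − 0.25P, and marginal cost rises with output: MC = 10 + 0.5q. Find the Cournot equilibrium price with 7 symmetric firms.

P = 19

Inverting demand: P = 75 − 4Q.
With 7 symmetric Cournot firms, each firm's FOC gives 75 − 32q = 10 + 0.5q, so q = 2, Q = 7·2 = 14, and P = 19.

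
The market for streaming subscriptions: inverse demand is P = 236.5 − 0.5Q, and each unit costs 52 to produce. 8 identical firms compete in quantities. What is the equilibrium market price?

P = 72.5

With 8 symmetric Cournot firms, each firm's FOC gives 236.5 − 4.5q = 52, so q = 41, Q = 8·41 = 328, and P = 72.5.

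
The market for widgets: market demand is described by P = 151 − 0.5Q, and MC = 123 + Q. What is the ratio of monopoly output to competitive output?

A monopolist chooses Q where MR = MC. MR = 151 − Q; setting this equal to 123 + Q gives Q = 14 and P = 144.
Under competition P = MC: 151 − 0.5Q = 123 + Q ⇒ Q = 56/3, P = 425/3.
Ratio Q_m/Q_c = 14/(56/3) = 0.75.

Q_m/Q_c = 0.75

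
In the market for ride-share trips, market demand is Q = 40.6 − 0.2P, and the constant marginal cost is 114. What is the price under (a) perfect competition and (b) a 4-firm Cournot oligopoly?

Competition: P = 114; Cournot: P = 131.8

Inverting demand: P = 203 − 5Q.
Under competition P = MC = 114, so Q = (203 − 114)/5 = 17.8.
With 4 symmetric Cournot firms, each firm's FOC gives 203 − 25q = 114, so q = 3.56, Q = 4·3.56 = 14.24, and P = 131.8.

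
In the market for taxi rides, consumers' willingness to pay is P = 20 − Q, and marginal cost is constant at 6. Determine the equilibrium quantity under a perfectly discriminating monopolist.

Q = 14

A perfectly discriminating monopolist sells every unit with P(Q) ≥ MC(Q), so output equals the competitive quantity Q = 14. Each buyer pays their reservation price, so CS = 0 and the firm captures all surplus.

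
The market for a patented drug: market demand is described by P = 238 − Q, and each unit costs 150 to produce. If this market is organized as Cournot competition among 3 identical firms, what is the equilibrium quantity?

With 3 symmetric Cournot firms, each firm's FOC gives 238 − 4q = 150, so q = 22, Q = 3·22 = 66, and P = 172.

Q = 66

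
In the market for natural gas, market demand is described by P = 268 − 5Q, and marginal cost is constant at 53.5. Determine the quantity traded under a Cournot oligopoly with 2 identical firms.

Q = 28.6

With 2 symmetric Cournot firms, each firm's FOC gives 268 − 15q = 53.5, so q = 14.3, Q = 2·14.3 = 28.6, and P = 125.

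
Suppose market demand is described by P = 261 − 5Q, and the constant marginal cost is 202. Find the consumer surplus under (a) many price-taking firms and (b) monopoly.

Under competition P = MC = 202, so Q = (261 − 202)/5 = 11.8.
CS = ½·(261 − 202)·11.8 = 348.1.
A monopolist chooses Q where MR = MC. MR = 261 − 10Q; setting this equal to 202 gives Q = 5.9 and P = 231.5.
CS = ½·(261 − 231.5)·5.9 = 87.025.

Competition: CS = 348.1; Monopoly: CS = 87.025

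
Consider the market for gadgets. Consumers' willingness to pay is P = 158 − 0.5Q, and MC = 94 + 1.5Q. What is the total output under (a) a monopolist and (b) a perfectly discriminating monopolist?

Monopoly sets MR = MC: 158 − Q = 94 + 1.5Q ⇒ Q = 25.6, P = 158 − 0.5·25.6 = 145.2.
Under first-degree price discrimination the firm charges each unit its demand price and produces up to where P = MC, i.e. Q = 32. Consumer surplus is zero; producer surplus equals total surplus.

Monopoly: Q = 25.6; Perfect PD: Q = 32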